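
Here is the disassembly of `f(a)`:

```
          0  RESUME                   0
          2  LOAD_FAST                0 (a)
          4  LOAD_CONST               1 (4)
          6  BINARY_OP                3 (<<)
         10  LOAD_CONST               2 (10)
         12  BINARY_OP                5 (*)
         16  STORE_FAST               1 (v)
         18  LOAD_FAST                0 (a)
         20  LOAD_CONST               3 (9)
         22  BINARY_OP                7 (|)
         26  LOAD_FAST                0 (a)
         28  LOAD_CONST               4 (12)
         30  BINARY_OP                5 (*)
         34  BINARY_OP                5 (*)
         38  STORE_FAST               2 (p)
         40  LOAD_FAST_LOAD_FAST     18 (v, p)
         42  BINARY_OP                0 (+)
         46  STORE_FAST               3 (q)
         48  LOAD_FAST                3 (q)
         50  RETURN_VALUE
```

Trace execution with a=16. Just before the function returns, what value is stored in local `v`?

LOAD_FAST a → push 16. Stack: [16]
LOAD_CONST → push 4. Stack: [16, 4]
BINARY_OP << → 16 << 4 = 256. Stack: [256]
LOAD_CONST → push 10. Stack: [256, 10]
BINARY_OP * → 256 * 10 = 2560. Stack: [2560]
STORE_FAST v → v=2560. Stack: []
LOAD_FAST a → push 16. Stack: [16]
LOAD_CONST → push 9. Stack: [16, 9]
BINARY_OP | → 16 | 9 = 25. Stack: [25]
LOAD_FAST a → push 16. Stack: [25, 16]
LOAD_CONST → push 12. Stack: [25, 16, 12]
BINARY_OP * → 16 * 12 = 192. Stack: [25, 192]
BINARY_OP * → 25 * 192 = 4800. Stack: [4800]
STORE_FAST p → p=4800. Stack: []
LOAD_FAST_LOAD_FAST v,p → push 2560,4800. Stack: [2560, 4800]
BINARY_OP + → 2560 + 4800 = 7360. Stack: [7360]
STORE_FAST q → q=7360. Stack: []
LOAD_FAST q → push 7360. Stack: [7360]
RETURN_VALUE → return 7360.

2560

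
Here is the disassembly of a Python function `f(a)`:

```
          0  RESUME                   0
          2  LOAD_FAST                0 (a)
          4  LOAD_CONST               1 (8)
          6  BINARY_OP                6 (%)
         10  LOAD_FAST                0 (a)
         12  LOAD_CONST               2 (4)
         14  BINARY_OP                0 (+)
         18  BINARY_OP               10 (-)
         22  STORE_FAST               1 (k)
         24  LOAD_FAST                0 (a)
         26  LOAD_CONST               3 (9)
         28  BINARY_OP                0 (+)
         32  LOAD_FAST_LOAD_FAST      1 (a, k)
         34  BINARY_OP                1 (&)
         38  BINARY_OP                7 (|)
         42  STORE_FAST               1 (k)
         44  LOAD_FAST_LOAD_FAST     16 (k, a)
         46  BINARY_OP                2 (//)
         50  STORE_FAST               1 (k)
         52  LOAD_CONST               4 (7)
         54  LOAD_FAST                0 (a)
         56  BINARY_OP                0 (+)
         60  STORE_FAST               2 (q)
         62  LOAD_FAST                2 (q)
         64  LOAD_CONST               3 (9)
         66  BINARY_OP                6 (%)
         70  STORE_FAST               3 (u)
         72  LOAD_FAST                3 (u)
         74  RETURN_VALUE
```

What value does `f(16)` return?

LOAD_FAST a → push 16. Stack: [16]
LOAD_CONST → push 8. Stack: [16, 8]
BINARY_OP % → 16 % 8 = 0. Stack: [0]
LOAD_FAST a → push 16. Stack: [0, 16]
LOAD_CONST → push 4. Stack: [0, 16, 4]
BINARY_OP + → 16 + 4 = 20. Stack: [0, 20]
BINARY_OP - → 0 - 20 = -20. Stack: [-20]
STORE_FAST k → k=-20. Stack: []
LOAD_FAST a → push 16. Stack: [16]
LOAD_CONST → push 9. Stack: [16, 9]
BINARY_OP + → 16 + 9 = 25. Stack: [25]
LOAD_FAST_LOAD_FAST a,k → push 16,-20. Stack: [25, 16, -20]
BINARY_OP & → 16 & -20 = 0. Stack: [25, 0]
BINARY_OP | → 25 | 0 = 25. Stack: [25]
STORE_FAST k → k=25. Stack: []
LOAD_FAST_LOAD_FAST k,a → push 25,16. Stack: [25, 16]
BINARY_OP // → 25 // 16 = 1. Stack: [1]
STORE_FAST k → k=1. Stack: []
LOAD_CONST → push 7. Stack: [7]
LOAD_FAST a → push 16. Stack: [7, 16]
BINARY_OP + → 7 + 16 = 23. Stack: [23]
STORE_FAST q → q=23. Stack: []
LOAD_FAST q → push 23. Stack: [23]
LOAD_CONST → push 9. Stack: [23, 9]
BINARY_OP % → 23 % 9 = 5. Stack: [5]
STORE_FAST u → u=5. Stack: []
LOAD_FAST u → push 5. Stack: [5]
RETURN_VALUE → return 5.

5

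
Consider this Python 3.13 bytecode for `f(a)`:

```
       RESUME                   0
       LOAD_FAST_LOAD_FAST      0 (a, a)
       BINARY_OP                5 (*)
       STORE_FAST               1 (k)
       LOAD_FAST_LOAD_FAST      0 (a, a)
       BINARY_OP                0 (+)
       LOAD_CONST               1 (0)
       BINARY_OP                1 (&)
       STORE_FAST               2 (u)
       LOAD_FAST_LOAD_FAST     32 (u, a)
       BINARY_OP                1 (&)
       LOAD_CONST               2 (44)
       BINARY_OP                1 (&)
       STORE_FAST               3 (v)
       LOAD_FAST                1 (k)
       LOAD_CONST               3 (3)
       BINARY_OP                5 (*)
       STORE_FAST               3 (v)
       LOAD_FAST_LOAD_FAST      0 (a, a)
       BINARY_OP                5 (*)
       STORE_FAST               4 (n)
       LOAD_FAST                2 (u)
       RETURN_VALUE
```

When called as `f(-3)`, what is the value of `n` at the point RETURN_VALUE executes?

LOAD_FAST_LOAD_FAST a,a → push -3,-3. Stack: [-3, -3]
BINARY_OP * → -3 * -3 = 9. Stack: [9]
STORE_FAST k → k=9. Stack: []
LOAD_FAST_LOAD_FAST a,a → push -3,-3. Stack: [-3, -3]
BINARY_OP + → -3 + -3 = -6. Stack: [-6]
LOAD_CONST → push 0. Stack: [-6, 0]
BINARY_OP & → -6 & 0 = 0. Stack: [0]
STORE_FAST u → u=0. Stack: []
LOAD_FAST_LOAD_FAST u,a → push 0,-3. Stack: [0, -3]
BINARY_OP & → 0 & -3 = 0. Stack: [0]
LOAD_CONST → push 44. Stack: [0, 44]
BINARY_OP & → 0 & 44 = 0. Stack: [0]
STORE_FAST v → v=0. Stack: []
LOAD_FAST k → push 9. Stack: [9]
LOAD_CONST → push 3. Stack: [9, 3]
BINARY_OP * → 9 * 3 = 27. Stack: [27]
STORE_FAST v → v=27. Stack: []
LOAD_FAST_LOAD_FAST a,a → push -3,-3. Stack: [-3, -3]
BINARY_OP * → -3 * -3 = 9. Stack: [9]
STORE_FAST n → n=9. Stack: []
LOAD_FAST u → push 0. Stack: [0]
RETURN_VALUE → return 0.

9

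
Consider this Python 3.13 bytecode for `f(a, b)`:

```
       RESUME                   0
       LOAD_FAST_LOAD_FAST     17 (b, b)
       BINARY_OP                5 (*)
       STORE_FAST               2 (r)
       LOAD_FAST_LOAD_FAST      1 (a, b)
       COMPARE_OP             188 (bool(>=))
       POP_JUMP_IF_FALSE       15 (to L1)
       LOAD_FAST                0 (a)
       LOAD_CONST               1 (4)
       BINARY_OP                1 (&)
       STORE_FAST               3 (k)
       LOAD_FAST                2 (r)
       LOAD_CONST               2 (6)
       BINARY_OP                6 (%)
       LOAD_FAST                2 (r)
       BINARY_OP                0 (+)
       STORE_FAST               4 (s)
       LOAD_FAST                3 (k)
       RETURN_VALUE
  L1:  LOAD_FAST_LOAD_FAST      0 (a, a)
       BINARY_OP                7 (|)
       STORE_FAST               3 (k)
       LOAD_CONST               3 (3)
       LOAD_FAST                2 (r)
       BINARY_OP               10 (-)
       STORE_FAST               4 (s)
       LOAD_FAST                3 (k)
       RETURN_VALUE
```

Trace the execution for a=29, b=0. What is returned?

LOAD_FAST_LOAD_FAST b,b → push 0,0. Stack: [0, 0]
BINARY_OP * → 0 * 0 = 0. Stack: [0]
STORE_FAST r → r=0. Stack: []
LOAD_FAST_LOAD_FAST a,b → push 29,0. Stack: [29, 0]
COMPARE_OP bool(>=) → 29 vs 0 = True. Stack: [True]
POP_JUMP_IF_FALSE → pop True; no jump. Stack: []
LOAD_FAST a → push 29. Stack: [29]
LOAD_CONST → push 4. Stack: [29, 4]
BINARY_OP & → 29 & 4 = 4. Stack: [4]
STORE_FAST k → k=4. Stack: []
LOAD_FAST r → push 0. Stack: [0]
LOAD_CONST → push 6. Stack: [0, 6]
BINARY_OP % → 0 % 6 = 0. Stack: [0]
LOAD_FAST r → push 0. Stack: [0, 0]
BINARY_OP + → 0 + 0 = 0. Stack: [0]
STORE_FAST s → s=0. Stack: []
LOAD_FAST k → push 4. Stack: [4]
RETURN_VALUE → return 4.

4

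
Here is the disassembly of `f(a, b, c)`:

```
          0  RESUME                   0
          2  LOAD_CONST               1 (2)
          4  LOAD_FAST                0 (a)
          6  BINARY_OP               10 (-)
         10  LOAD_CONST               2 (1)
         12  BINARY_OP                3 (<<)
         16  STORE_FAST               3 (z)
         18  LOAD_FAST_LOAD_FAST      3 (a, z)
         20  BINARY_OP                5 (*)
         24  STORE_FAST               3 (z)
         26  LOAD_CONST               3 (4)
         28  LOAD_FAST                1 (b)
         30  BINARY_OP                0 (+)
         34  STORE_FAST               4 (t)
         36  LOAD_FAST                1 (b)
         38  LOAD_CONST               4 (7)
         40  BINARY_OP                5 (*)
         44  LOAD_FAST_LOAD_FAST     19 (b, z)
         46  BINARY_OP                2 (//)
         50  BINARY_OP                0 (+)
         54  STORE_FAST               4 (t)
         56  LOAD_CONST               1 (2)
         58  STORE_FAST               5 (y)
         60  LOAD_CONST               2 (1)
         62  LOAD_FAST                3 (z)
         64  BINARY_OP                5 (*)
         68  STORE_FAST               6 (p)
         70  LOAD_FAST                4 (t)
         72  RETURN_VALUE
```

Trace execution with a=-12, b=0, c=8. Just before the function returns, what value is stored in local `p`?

LOAD_CONST → push 2. Stack: [2]
LOAD_FAST a → push -12. Stack: [2, -12]
BINARY_OP - → 2 - -12 = 14. Stack: [14]
LOAD_CONST → push 1. Stack: [14, 1]
BINARY_OP << → 14 << 1 = 28. Stack: [28]
STORE_FAST z → z=28. Stack: []
LOAD_FAST_LOAD_FAST a,z → push -12,28. Stack: [-12, 28]
BINARY_OP * → -12 * 28 = -336. Stack: [-336]
STORE_FAST z → z=-336. Stack: []
LOAD_CONST → push 4. Stack: [4]
LOAD_FAST b → push 0. Stack: [4, 0]
BINARY_OP + → 4 + 0 = 4. Stack: [4]
STORE_FAST t → t=4. Stack: []
LOAD_FAST b → push 0. Stack: [0]
LOAD_CONST → push 7. Stack: [0, 7]
BINARY_OP * → 0 * 7 = 0. Stack: [0]
LOAD_FAST_LOAD_FAST b,z → push 0,-336. Stack: [0, 0, -336]
BINARY_OP // → 0 // -336 = 0. Stack: [0, 0]
BINARY_OP + → 0 + 0 = 0. Stack: [0]
STORE_FAST t → t=0. Stack: []
LOAD_CONST → push 2. Stack: [2]
STORE_FAST y → y=2. Stack: []
LOAD_CONST → push 1. Stack: [1]
LOAD_FAST z → push -336. Stack: [1, -336]
BINARY_OP * → 1 * -336 = -336. Stack: [-336]
STORE_FAST p → p=-336. Stack: []
LOAD_FAST t → push 0. Stack: [0]
RETURN_VALUE → return 0.

-336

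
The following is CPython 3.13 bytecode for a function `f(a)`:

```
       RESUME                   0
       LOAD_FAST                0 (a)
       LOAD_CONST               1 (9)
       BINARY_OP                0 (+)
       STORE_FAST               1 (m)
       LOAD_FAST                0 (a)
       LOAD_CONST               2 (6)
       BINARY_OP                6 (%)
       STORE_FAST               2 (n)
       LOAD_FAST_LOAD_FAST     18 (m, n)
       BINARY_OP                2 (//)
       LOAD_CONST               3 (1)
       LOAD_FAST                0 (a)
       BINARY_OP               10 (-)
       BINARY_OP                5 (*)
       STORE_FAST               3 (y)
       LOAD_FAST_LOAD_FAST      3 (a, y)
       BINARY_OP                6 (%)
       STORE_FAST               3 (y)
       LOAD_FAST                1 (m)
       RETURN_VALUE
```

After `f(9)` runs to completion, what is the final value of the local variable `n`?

3

LOAD_FAST a → push 9. Stack: [9]
LOAD_CONST → push 9. Stack: [9, 9]
BINARY_OP + → 9 + 9 = 18. Stack: [18]
STORE_FAST m → m=18. Stack: []
LOAD_FAST a → push 9. Stack: [9]
LOAD_CONST → push 6. Stack: [9, 6]
BINARY_OP % → 9 % 6 = 3. Stack: [3]
STORE_FAST n → n=3. Stack: []
LOAD_FAST_LOAD_FAST m,n → push 18,3. Stack: [18, 3]
BINARY_OP // → 18 // 3 = 6. Stack: [6]
LOAD_CONST → push 1. Stack: [6, 1]
LOAD_FAST a → push 9. Stack: [6, 1, 9]
BINARY_OP - → 1 - 9 = -8. Stack: [6, -8]
BINARY_OP * → 6 * -8 = -48. Stack: [-48]
STORE_FAST y → y=-48. Stack: []
LOAD_FAST_LOAD_FAST a,y → push 9,-48. Stack: [9, -48]
BINARY_OP % → 9 % -48 = -39. Stack: [-39]
STORE_FAST y → y=-39. Stack: []
LOAD_FAST m → push 18. Stack: [18]
RETURN_VALUE → return 18.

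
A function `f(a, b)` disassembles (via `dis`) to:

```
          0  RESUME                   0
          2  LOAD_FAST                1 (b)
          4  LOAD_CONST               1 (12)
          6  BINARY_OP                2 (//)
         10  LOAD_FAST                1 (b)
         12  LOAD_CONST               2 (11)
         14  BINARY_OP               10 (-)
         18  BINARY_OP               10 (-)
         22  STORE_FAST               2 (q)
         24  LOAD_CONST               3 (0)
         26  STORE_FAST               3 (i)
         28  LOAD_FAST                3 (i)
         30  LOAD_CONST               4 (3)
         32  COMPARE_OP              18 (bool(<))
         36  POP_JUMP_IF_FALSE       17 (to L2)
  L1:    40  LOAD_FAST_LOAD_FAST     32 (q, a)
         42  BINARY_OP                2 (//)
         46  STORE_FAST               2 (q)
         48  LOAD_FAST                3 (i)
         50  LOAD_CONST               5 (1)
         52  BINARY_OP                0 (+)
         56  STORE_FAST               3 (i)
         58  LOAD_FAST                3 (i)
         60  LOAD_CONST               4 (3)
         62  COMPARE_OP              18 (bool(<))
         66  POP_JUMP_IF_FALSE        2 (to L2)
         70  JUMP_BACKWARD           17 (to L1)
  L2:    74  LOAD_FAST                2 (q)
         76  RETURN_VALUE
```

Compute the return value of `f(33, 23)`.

-1

LOAD_FAST b → push 23. Stack: [23]
LOAD_CONST → push 12. Stack: [23, 12]
BINARY_OP // → 23 // 12 = 1. Stack: [1]
LOAD_FAST b → push 23. Stack: [1, 23]
LOAD_CONST → push 11. Stack: [1, 23, 11]
BINARY_OP - → 23 - 11 = 12. Stack: [1, 12]
BINARY_OP - → 1 - 12 = -11. Stack: [-11]
STORE_FAST q → q=-11. Stack: []
LOAD_CONST → push 0. Stack: [0]
STORE_FAST i → i=0. Stack: []
LOAD_FAST i → push 0. Stack: [0]
LOAD_CONST → push 3. Stack: [0, 3]
COMPARE_OP bool(<) → 0 vs 3 = True. Stack: [True]
POP_JUMP_IF_FALSE → pop True; no jump. Stack: []
LOAD_FAST_LOAD_FAST q,a → push -11,33. Stack: [-11, 33]
BINARY_OP // → -11 // 33 = -1. Stack: [-1]
STORE_FAST q → q=-1. Stack: []
LOAD_FAST i → push 0. Stack: [0]
LOAD_CONST → push 1. Stack: [0, 1]
BINARY_OP + → 0 + 1 = 1. Stack: [1]
STORE_FAST i → i=1. Stack: []
LOAD_FAST i → push 1. Stack: [1]
LOAD_CONST → push 3. Stack: [1, 3]
COMPARE_OP bool(<) → 1 vs 3 = True. Stack: [True]
POP_JUMP_IF_FALSE → pop True; no jump. Stack: []
LOAD_FAST_LOAD_FAST q,a → push -1,33. Stack: [-1, 33]
BINARY_OP // → -1 // 33 = -1. Stack: [-1]
STORE_FAST q → q=-1. Stack: []
LOAD_FAST i → push 1. Stack: [1]
LOAD_CONST → push 1. Stack: [1, 1]
BINARY_OP + → 1 + 1 = 2. Stack: [2]
STORE_FAST i → i=2. Stack: []
LOAD_FAST i → push 2. Stack: [2]
LOAD_CONST → push 3. Stack: [2, 3]
COMPARE_OP bool(<) → 2 vs 3 = True. Stack: [True]
POP_JUMP_IF_FALSE → pop True; no jump. Stack: []
LOAD_FAST_LOAD_FAST q,a → push -1,33. Stack: [-1, 33]
BINARY_OP // → -1 // 33 = -1. Stack: [-1]
STORE_FAST q → q=-1. Stack: []
LOAD_FAST i → push 2. Stack: [2]
LOAD_CONST → push 1. Stack: [2, 1]
BINARY_OP + → 2 + 1 = 3. Stack: [3]
STORE_FAST i → i=3. Stack: []
LOAD_FAST i → push 3. Stack: [3]
LOAD_CONST → push 3. Stack: [3, 3]
COMPARE_OP bool(<) → 3 vs 3 = False. Stack: [False]
POP_JUMP_IF_FALSE → pop False; jump. Stack: []
LOAD_FAST q → push -1. Stack: [-1]
RETURN_VALUE → return -1.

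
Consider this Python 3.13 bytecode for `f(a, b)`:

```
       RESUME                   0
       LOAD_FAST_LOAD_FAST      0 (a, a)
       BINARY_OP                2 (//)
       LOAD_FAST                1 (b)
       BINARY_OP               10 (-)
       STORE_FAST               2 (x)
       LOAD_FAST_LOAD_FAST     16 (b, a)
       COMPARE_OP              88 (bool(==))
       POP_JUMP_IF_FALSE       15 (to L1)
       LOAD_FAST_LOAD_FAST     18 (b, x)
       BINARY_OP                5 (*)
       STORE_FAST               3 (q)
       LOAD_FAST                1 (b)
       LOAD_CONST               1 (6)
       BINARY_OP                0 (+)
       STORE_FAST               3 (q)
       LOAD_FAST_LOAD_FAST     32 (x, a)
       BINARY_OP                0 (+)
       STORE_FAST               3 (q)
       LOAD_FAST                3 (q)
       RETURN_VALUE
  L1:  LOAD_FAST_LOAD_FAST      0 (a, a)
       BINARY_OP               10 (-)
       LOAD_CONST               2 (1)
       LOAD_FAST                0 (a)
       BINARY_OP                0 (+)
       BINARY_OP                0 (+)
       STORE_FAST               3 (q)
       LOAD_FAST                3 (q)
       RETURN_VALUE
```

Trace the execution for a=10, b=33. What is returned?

LOAD_FAST_LOAD_FAST a,a → push 10,10. Stack: [10, 10]
BINARY_OP // → 10 // 10 = 1. Stack: [1]
LOAD_FAST b → push 33. Stack: [1, 33]
BINARY_OP - → 1 - 33 = -32. Stack: [-32]
STORE_FAST x → x=-32. Stack: []
LOAD_FAST_LOAD_FAST b,a → push 33,10. Stack: [33, 10]
COMPARE_OP bool(==) → 33 vs 10 = False. Stack: [False]
POP_JUMP_IF_FALSE → pop False; jump. Stack: []
LOAD_FAST_LOAD_FAST a,a → push 10,10. Stack: [10, 10]
BINARY_OP - → 10 - 10 = 0. Stack: [0]
LOAD_CONST → push 1. Stack: [0, 1]
LOAD_FAST a → push 10. Stack: [0, 1, 10]
BINARY_OP + → 1 + 10 = 11. Stack: [0, 11]
BINARY_OP + → 0 + 11 = 11. Stack: [11]
STORE_FAST q → q=11. Stack: []
LOAD_FAST q → push 11. Stack: [11]
RETURN_VALUE → return 11.

11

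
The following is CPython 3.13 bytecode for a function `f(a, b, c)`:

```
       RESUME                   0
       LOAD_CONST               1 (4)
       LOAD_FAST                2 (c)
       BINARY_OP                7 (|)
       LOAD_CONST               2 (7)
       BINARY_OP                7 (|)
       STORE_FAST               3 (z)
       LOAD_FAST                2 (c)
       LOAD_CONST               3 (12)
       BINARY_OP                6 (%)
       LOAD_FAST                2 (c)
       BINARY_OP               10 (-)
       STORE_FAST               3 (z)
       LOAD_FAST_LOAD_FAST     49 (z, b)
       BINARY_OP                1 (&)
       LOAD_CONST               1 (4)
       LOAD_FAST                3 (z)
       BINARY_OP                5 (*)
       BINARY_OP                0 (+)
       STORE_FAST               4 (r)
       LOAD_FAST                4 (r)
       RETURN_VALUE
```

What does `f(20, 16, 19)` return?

-32

LOAD_CONST → push 4. Stack: [4]
LOAD_FAST c → push 19. Stack: [4, 19]
BINARY_OP | → 4 | 19 = 23. Stack: [23]
LOAD_CONST → push 7. Stack: [23, 7]
BINARY_OP | → 23 | 7 = 23. Stack: [23]
STORE_FAST z → z=23. Stack: []
LOAD_FAST c → push 19. Stack: [19]
LOAD_CONST → push 12. Stack: [19, 12]
BINARY_OP % → 19 % 12 = 7. Stack: [7]
LOAD_FAST c → push 19. Stack: [7, 19]
BINARY_OP - → 7 - 19 = -12. Stack: [-12]
STORE_FAST z → z=-12. Stack: []
LOAD_FAST_LOAD_FAST z,b → push -12,16. Stack: [-12, 16]
BINARY_OP & → -12 & 16 = 16. Stack: [16]
LOAD_CONST → push 4. Stack: [16, 4]
LOAD_FAST z → push -12. Stack: [16, 4, -12]
BINARY_OP * → 4 * -12 = -48. Stack: [16, -48]
BINARY_OP + → 16 + -48 = -32. Stack: [-32]
STORE_FAST r → r=-32. Stack: []
LOAD_FAST r → push -32. Stack: [-32]
RETURN_VALUE → return -32.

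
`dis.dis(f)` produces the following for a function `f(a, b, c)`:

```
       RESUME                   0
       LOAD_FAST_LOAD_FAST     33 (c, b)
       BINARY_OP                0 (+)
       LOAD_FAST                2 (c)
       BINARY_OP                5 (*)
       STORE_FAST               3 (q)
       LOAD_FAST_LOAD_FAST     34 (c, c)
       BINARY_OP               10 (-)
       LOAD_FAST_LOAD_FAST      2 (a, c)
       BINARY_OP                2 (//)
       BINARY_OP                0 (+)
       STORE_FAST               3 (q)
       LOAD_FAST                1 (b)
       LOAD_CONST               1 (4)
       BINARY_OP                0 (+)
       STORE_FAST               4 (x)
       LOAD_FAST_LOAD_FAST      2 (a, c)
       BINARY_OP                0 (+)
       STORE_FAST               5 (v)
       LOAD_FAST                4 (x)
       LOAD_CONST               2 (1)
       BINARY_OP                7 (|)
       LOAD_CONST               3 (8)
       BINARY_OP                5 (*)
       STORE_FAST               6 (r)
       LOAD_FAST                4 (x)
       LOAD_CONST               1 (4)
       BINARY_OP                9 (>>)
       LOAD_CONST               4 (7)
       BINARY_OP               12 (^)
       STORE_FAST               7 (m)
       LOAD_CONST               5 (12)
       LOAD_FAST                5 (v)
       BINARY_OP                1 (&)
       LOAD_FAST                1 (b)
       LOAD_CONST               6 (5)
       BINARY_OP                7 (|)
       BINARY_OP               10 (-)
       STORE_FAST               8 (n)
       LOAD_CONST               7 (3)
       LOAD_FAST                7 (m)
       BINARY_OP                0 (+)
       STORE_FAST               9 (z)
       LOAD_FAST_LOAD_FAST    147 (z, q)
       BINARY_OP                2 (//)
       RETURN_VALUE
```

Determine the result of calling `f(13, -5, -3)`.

LOAD_FAST_LOAD_FAST c,b → push -3,-5. Stack: [-3, -5]
BINARY_OP + → -3 + -5 = -8. Stack: [-8]
LOAD_FAST c → push -3. Stack: [-8, -3]
BINARY_OP * → -8 * -3 = 24. Stack: [24]
STORE_FAST q → q=24. Stack: []
LOAD_FAST_LOAD_FAST c,c → push -3,-3. Stack: [-3, -3]
BINARY_OP - → -3 - -3 = 0. Stack: [0]
LOAD_FAST_LOAD_FAST a,c → push 13,-3. Stack: [0, 13, -3]
BINARY_OP // → 13 // -3 = -5. Stack: [0, -5]
BINARY_OP + → 0 + -5 = -5. Stack: [-5]
STORE_FAST q → q=-5. Stack: []
LOAD_FAST b → push -5. Stack: [-5]
LOAD_CONST → push 4. Stack: [-5, 4]
BINARY_OP + → -5 + 4 = -1. Stack: [-1]
STORE_FAST x → x=-1. Stack: []
LOAD_FAST_LOAD_FAST a,c → push 13,-3. Stack: [13, -3]
BINARY_OP + → 13 + -3 = 10. Stack: [10]
STORE_FAST v → v=10. Stack: []
LOAD_FAST x → push -1. Stack: [-1]
LOAD_CONST → push 1. Stack: [-1, 1]
BINARY_OP | → -1 | 1 = -1. Stack: [-1]
LOAD_CONST → push 8. Stack: [-1, 8]
BINARY_OP * → -1 * 8 = -8. Stack: [-8]
STORE_FAST r → r=-8. Stack: []
LOAD_FAST x → push -1. Stack: [-1]
LOAD_CONST → push 4. Stack: [-1, 4]
BINARY_OP >> → -1 >> 4 = -1. Stack: [-1]
LOAD_CONST → push 7. Stack: [-1, 7]
BINARY_OP ^ → -1 ^ 7 = -8. Stack: [-8]
STORE_FAST m → m=-8. Stack: []
LOAD_CONST → push 12. Stack: [12]
LOAD_FAST v → push 10. Stack: [12, 10]
BINARY_OP & → 12 & 10 = 8. Stack: [8]
LOAD_FAST b → push -5. Stack: [8, -5]
LOAD_CONST → push 5. Stack: [8, -5, 5]
BINARY_OP | → -5 | 5 = -1. Stack: [8, -1]
BINARY_OP - → 8 - -1 = 9. Stack: [9]
STORE_FAST n → n=9. Stack: []
LOAD_CONST → push 3. Stack: [3]
LOAD_FAST m → push -8. Stack: [3, -8]
BINARY_OP + → 3 + -8 = -5. Stack: [-5]
STORE_FAST z → z=-5. Stack: []
LOAD_FAST_LOAD_FAST z,q → push -5,-5. Stack: [-5, -5]
BINARY_OP // → -5 // -5 = 1. Stack: [1]
RETURN_VALUE → return 1.

1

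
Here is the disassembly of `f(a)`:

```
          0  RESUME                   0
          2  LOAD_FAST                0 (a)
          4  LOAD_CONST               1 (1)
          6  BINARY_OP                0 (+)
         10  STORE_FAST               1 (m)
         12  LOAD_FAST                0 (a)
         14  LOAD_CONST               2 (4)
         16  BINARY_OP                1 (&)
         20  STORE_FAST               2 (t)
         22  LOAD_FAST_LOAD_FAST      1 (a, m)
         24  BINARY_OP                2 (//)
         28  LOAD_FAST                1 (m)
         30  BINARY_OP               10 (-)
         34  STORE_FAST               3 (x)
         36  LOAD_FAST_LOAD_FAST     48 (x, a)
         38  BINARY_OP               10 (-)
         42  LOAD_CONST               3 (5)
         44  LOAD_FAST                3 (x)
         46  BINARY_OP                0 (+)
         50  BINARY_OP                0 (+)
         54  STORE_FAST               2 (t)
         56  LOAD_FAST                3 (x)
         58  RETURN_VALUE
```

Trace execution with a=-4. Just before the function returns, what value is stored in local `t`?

LOAD_FAST a → push -4. Stack: [-4]
LOAD_CONST → push 1. Stack: [-4, 1]
BINARY_OP + → -4 + 1 = -3. Stack: [-3]
STORE_FAST m → m=-3. Stack: []
LOAD_FAST a → push -4. Stack: [-4]
LOAD_CONST → push 4. Stack: [-4, 4]
BINARY_OP & → -4 & 4 = 4. Stack: [4]
STORE_FAST t → t=4. Stack: []
LOAD_FAST_LOAD_FAST a,m → push -4,-3. Stack: [-4, -3]
BINARY_OP // → -4 // -3 = 1. Stack: [1]
LOAD_FAST m → push -3. Stack: [1, -3]
BINARY_OP - → 1 - -3 = 4. Stack: [4]
STORE_FAST x → x=4. Stack: []
LOAD_FAST_LOAD_FAST x,a → push 4,-4. Stack: [4, -4]
BINARY_OP - → 4 - -4 = 8. Stack: [8]
LOAD_CONST → push 5. Stack: [8, 5]
LOAD_FAST x → push 4. Stack: [8, 5, 4]
BINARY_OP + → 5 + 4 = 9. Stack: [8, 9]
BINARY_OP + → 8 + 9 = 17. Stack: [17]
STORE_FAST t → t=17. Stack: []
LOAD_FAST x → push 4. Stack: [4]
RETURN_VALUE → return 4.

17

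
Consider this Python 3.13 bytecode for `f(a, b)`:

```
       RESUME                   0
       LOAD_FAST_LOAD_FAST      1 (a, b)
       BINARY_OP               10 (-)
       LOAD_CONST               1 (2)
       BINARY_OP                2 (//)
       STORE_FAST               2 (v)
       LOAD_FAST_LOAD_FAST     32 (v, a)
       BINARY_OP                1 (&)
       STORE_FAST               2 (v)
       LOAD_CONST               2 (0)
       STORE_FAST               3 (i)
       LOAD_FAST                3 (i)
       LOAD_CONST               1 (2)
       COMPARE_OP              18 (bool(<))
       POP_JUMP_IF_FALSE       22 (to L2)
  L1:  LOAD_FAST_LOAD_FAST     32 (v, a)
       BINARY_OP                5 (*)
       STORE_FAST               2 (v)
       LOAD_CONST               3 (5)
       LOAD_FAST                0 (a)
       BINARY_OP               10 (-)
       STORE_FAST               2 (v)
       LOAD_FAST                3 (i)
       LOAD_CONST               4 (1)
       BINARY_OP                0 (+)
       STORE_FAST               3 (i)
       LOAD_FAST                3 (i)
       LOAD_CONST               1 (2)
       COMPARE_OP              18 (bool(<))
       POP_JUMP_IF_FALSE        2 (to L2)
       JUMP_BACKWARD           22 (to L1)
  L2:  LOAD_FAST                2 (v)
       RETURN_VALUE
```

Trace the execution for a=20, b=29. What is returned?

-15

LOAD_FAST_LOAD_FAST a,b → push 20,29. Stack: [20, 29]
BINARY_OP - → 20 - 29 = -9. Stack: [-9]
LOAD_CONST → push 2. Stack: [-9, 2]
BINARY_OP // → -9 // 2 = -5. Stack: [-5]
STORE_FAST v → v=-5. Stack: []
LOAD_FAST_LOAD_FAST v,a → push -5,20. Stack: [-5, 20]
BINARY_OP & → -5 & 20 = 16. Stack: [16]
STORE_FAST v → v=16. Stack: []
LOAD_CONST → push 0. Stack: [0]
STORE_FAST i → i=0. Stack: []
LOAD_FAST i → push 0. Stack: [0]
LOAD_CONST → push 2. Stack: [0, 2]
COMPARE_OP bool(<) → 0 vs 2 = True. Stack: [True]
POP_JUMP_IF_FALSE → pop True; no jump. Stack: []
LOAD_FAST_LOAD_FAST v,a → push 16,20. Stack: [16, 20]
BINARY_OP * → 16 * 20 = 320. Stack: [320]
STORE_FAST v → v=320. Stack: []
LOAD_CONST → push 5. Stack: [5]
LOAD_FAST a → push 20. Stack: [5, 20]
BINARY_OP - → 5 - 20 = -15. Stack: [-15]
STORE_FAST v → v=-15. Stack: []
LOAD_FAST i → push 0. Stack: [0]
LOAD_CONST → push 1. Stack: [0, 1]
BINARY_OP + → 0 + 1 = 1. Stack: [1]
STORE_FAST i → i=1. Stack: []
LOAD_FAST i → push 1. Stack: [1]
LOAD_CONST → push 2. Stack: [1, 2]
COMPARE_OP bool(<) → 1 vs 2 = True. Stack: [True]
POP_JUMP_IF_FALSE → pop True; no jump. Stack: []
LOAD_FAST_LOAD_FAST v,a → push -15,20. Stack: [-15, 20]
BINARY_OP * → -15 * 20 = -300. Stack: [-300]
STORE_FAST v → v=-300. Stack: []
LOAD_CONST → push 5. Stack: [5]
LOAD_FAST a → push 20. Stack: [5, 20]
BINARY_OP - → 5 - 20 = -15. Stack: [-15]
STORE_FAST v → v=-15. Stack: []
LOAD_FAST i → push 1. Stack: [1]
LOAD_CONST → push 1. Stack: [1, 1]
BINARY_OP + → 1 + 1 = 2. Stack: [2]
STORE_FAST i → i=2. Stack: []
LOAD_FAST i → push 2. Stack: [2]
LOAD_CONST → push 2. Stack: [2, 2]
COMPARE_OP bool(<) → 2 vs 2 = False. Stack: [False]
POP_JUMP_IF_FALSE → pop False; jump. Stack: []
LOAD_FAST v → push -15. Stack: [-15]
RETURN_VALUE → return -15.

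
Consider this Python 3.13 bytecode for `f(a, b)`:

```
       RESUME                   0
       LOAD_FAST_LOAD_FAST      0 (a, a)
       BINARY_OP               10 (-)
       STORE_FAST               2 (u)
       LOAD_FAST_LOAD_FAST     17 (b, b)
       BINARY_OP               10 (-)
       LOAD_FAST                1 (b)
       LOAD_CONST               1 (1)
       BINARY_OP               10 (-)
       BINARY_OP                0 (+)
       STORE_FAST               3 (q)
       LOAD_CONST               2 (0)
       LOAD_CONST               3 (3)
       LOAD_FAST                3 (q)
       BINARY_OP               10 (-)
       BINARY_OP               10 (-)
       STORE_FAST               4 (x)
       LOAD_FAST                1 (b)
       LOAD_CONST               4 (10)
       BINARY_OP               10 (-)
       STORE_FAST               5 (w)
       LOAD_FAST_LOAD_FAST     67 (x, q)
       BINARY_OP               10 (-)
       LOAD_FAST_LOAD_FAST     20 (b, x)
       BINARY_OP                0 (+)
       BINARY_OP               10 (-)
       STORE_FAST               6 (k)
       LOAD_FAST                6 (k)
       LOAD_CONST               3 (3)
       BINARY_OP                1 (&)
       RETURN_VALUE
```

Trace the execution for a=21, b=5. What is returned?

LOAD_FAST_LOAD_FAST a,a → push 21,21. Stack: [21, 21]
BINARY_OP - → 21 - 21 = 0. Stack: [0]
STORE_FAST u → u=0. Stack: []
LOAD_FAST_LOAD_FAST b,b → push 5,5. Stack: [5, 5]
BINARY_OP - → 5 - 5 = 0. Stack: [0]
LOAD_FAST b → push 5. Stack: [0, 5]
LOAD_CONST → push 1. Stack: [0, 5, 1]
BINARY_OP - → 5 - 1 = 4. Stack: [0, 4]
BINARY_OP + → 0 + 4 = 4. Stack: [4]
STORE_FAST q → q=4. Stack: []
LOAD_CONST → push 0. Stack: [0]
LOAD_CONST → push 3. Stack: [0, 3]
LOAD_FAST q → push 4. Stack: [0, 3, 4]
BINARY_OP - → 3 - 4 = -1. Stack: [0, -1]
BINARY_OP - → 0 - -1 = 1. Stack: [1]
STORE_FAST x → x=1. Stack: []
LOAD_FAST b → push 5. Stack: [5]
LOAD_CONST → push 10. Stack: [5, 10]
BINARY_OP - → 5 - 10 = -5. Stack: [-5]
STORE_FAST w → w=-5. Stack: []
LOAD_FAST_LOAD_FAST x,q → push 1,4. Stack: [1, 4]
BINARY_OP - → 1 - 4 = -3. Stack: [-3]
LOAD_FAST_LOAD_FAST b,x → push 5,1. Stack: [-3, 5, 1]
BINARY_OP + → 5 + 1 = 6. Stack: [-3, 6]
BINARY_OP - → -3 - 6 = -9. Stack: [-9]
STORE_FAST k → k=-9. Stack: []
LOAD_FAST k → push -9. Stack: [-9]
LOAD_CONST → push 3. Stack: [-9, 3]
BINARY_OP & → -9 & 3 = 3. Stack: [3]
RETURN_VALUE → return 3.

3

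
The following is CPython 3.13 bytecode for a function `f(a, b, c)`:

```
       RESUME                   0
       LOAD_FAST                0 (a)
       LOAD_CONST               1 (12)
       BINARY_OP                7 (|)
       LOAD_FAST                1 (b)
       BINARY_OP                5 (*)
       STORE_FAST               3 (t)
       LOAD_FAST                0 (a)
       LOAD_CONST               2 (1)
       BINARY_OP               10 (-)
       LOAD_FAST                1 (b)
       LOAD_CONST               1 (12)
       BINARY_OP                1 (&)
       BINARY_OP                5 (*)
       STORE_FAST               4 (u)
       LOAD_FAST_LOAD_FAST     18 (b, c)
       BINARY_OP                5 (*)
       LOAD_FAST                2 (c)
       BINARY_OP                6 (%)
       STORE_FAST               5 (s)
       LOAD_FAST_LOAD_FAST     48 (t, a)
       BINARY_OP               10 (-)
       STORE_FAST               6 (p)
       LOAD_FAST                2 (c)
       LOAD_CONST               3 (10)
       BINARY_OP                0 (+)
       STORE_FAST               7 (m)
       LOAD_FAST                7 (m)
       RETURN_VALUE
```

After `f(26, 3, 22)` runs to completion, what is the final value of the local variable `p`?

64

LOAD_FAST a → push 26. Stack: [26]
LOAD_CONST → push 12. Stack: [26, 12]
BINARY_OP | → 26 | 12 = 30. Stack: [30]
LOAD_FAST b → push 3. Stack: [30, 3]
BINARY_OP * → 30 * 3 = 90. Stack: [90]
STORE_FAST t → t=90. Stack: []
LOAD_FAST a → push 26. Stack: [26]
LOAD_CONST → push 1. Stack: [26, 1]
BINARY_OP - → 26 - 1 = 25. Stack: [25]
LOAD_FAST b → push 3. Stack: [25, 3]
LOAD_CONST → push 12. Stack: [25, 3, 12]
BINARY_OP & → 3 & 12 = 0. Stack: [25, 0]
BINARY_OP * → 25 * 0 = 0. Stack: [0]
STORE_FAST u → u=0. Stack: []
LOAD_FAST_LOAD_FAST b,c → push 3,22. Stack: [3, 22]
BINARY_OP * → 3 * 22 = 66. Stack: [66]
LOAD_FAST c → push 22. Stack: [66, 22]
BINARY_OP % → 66 % 22 = 0. Stack: [0]
STORE_FAST s → s=0. Stack: []
LOAD_FAST_LOAD_FAST t,a → push 90,26. Stack: [90, 26]
BINARY_OP - → 90 - 26 = 64. Stack: [64]
STORE_FAST p → p=64. Stack: []
LOAD_FAST c → push 22. Stack: [22]
LOAD_CONST → push 10. Stack: [22, 10]
BINARY_OP + → 22 + 10 = 32. Stack: [32]
STORE_FAST m → m=32. Stack: []
LOAD_FAST m → push 32. Stack: [32]
RETURN_VALUE → return 32.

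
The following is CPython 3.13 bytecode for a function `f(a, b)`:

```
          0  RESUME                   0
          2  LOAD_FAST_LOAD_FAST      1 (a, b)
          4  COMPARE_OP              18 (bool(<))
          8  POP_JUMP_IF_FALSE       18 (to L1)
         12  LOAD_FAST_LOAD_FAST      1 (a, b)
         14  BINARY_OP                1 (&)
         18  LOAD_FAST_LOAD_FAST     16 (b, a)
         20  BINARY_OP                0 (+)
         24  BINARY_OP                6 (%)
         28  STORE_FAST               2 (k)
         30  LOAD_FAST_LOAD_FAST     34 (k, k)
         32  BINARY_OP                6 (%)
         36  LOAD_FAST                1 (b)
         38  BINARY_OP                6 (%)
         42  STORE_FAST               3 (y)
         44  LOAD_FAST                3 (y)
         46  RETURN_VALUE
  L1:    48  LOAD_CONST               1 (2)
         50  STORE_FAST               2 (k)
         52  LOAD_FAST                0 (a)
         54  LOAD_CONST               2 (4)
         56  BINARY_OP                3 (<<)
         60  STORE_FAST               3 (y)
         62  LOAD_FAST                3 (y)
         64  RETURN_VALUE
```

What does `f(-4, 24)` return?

LOAD_FAST_LOAD_FAST a,b → push -4,24. Stack: [-4, 24]
COMPARE_OP bool(<) → -4 vs 24 = True. Stack: [True]
POP_JUMP_IF_FALSE → pop True; no jump. Stack: []
LOAD_FAST_LOAD_FAST a,b → push -4,24. Stack: [-4, 24]
BINARY_OP & → -4 & 24 = 24. Stack: [24]
LOAD_FAST_LOAD_FAST b,a → push 24,-4. Stack: [24, 24, -4]
BINARY_OP + → 24 + -4 = 20. Stack: [24, 20]
BINARY_OP % → 24 % 20 = 4. Stack: [4]
STORE_FAST k → k=4. Stack: []
LOAD_FAST_LOAD_FAST k,k → push 4,4. Stack: [4, 4]
BINARY_OP % → 4 % 4 = 0. Stack: [0]
LOAD_FAST b → push 24. Stack: [0, 24]
BINARY_OP % → 0 % 24 = 0. Stack: [0]
STORE_FAST y → y=0. Stack: []
LOAD_FAST y → push 0. Stack: [0]
RETURN_VALUE → return 0.

0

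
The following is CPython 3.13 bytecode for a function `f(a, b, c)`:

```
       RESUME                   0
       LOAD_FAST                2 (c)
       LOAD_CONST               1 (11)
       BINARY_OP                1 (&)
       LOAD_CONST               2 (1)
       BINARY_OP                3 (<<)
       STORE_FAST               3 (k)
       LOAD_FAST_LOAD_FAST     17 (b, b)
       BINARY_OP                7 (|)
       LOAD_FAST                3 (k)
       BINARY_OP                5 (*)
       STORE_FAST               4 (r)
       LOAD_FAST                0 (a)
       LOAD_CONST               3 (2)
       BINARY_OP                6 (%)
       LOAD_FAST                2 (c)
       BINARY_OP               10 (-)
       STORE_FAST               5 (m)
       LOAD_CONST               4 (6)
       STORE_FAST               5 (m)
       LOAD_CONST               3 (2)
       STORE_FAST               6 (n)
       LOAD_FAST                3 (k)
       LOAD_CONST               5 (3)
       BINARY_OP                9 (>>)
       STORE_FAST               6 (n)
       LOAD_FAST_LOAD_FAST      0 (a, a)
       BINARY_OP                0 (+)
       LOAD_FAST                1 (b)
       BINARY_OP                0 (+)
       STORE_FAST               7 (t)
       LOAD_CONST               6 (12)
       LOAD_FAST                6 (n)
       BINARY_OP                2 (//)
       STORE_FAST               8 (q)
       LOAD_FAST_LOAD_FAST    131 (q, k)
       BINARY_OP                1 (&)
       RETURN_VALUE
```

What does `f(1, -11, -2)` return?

LOAD_FAST c → push -2. Stack: [-2]
LOAD_CONST → push 11. Stack: [-2, 11]
BINARY_OP & → -2 & 11 = 10. Stack: [10]
LOAD_CONST → push 1. Stack: [10, 1]
BINARY_OP << → 10 << 1 = 20. Stack: [20]
STORE_FAST k → k=20. Stack: []
LOAD_FAST_LOAD_FAST b,b → push -11,-11. Stack: [-11, -11]
BINARY_OP | → -11 | -11 = -11. Stack: [-11]
LOAD_FAST k → push 20. Stack: [-11, 20]
BINARY_OP * → -11 * 20 = -220. Stack: [-220]
STORE_FAST r → r=-220. Stack: []
LOAD_FAST a → push 1. Stack: [1]
LOAD_CONST → push 2. Stack: [1, 2]
BINARY_OP % → 1 % 2 = 1. Stack: [1]
LOAD_FAST c → push -2. Stack: [1, -2]
BINARY_OP - → 1 - -2 = 3. Stack: [3]
STORE_FAST m → m=3. Stack: []
LOAD_CONST → push 6. Stack: [6]
STORE_FAST m → m=6. Stack: []
LOAD_CONST → push 2. Stack: [2]
STORE_FAST n → n=2. Stack: []
LOAD_FAST k → push 20. Stack: [20]
LOAD_CONST → push 3. Stack: [20, 3]
BINARY_OP >> → 20 >> 3 = 2. Stack: [2]
STORE_FAST n → n=2. Stack: []
LOAD_FAST_LOAD_FAST a,a → push 1,1. Stack: [1, 1]
BINARY_OP + → 1 + 1 = 2. Stack: [2]
LOAD_FAST b → push -11. Stack: [2, -11]
BINARY_OP + → 2 + -11 = -9. Stack: [-9]
STORE_FAST t → t=-9. Stack: []
LOAD_CONST → push 12. Stack: [12]
LOAD_FAST n → push 2. Stack: [12, 2]
BINARY_OP // → 12 // 2 = 6. Stack: [6]
STORE_FAST q → q=6. Stack: []
LOAD_FAST_LOAD_FAST q,k → push 6,20. Stack: [6, 20]
BINARY_OP & → 6 & 20 = 4. Stack: [4]
RETURN_VALUE → return 4.

4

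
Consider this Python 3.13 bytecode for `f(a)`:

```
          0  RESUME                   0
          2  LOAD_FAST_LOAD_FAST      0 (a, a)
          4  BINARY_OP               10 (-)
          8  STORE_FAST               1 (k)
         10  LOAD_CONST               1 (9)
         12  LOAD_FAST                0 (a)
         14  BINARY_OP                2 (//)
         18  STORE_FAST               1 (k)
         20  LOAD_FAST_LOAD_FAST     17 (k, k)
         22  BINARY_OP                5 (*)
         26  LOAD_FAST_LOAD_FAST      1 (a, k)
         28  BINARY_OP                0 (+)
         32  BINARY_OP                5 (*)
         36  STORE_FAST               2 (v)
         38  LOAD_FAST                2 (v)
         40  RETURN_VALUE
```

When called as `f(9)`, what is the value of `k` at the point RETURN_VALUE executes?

1

LOAD_FAST_LOAD_FAST a,a → push 9,9. Stack: [9, 9]
BINARY_OP - → 9 - 9 = 0. Stack: [0]
STORE_FAST k → k=0. Stack: []
LOAD_CONST → push 9. Stack: [9]
LOAD_FAST a → push 9. Stack: [9, 9]
BINARY_OP // → 9 // 9 = 1. Stack: [1]
STORE_FAST k → k=1. Stack: []
LOAD_FAST_LOAD_FAST k,k → push 1,1. Stack: [1, 1]
BINARY_OP * → 1 * 1 = 1. Stack: [1]
LOAD_FAST_LOAD_FAST a,k → push 9,1. Stack: [1, 9, 1]
BINARY_OP + → 9 + 1 = 10. Stack: [1, 10]
BINARY_OP * → 1 * 10 = 10. Stack: [10]
STORE_FAST v → v=10. Stack: []
LOAD_FAST v → push 10. Stack: [10]
RETURN_VALUE → return 10.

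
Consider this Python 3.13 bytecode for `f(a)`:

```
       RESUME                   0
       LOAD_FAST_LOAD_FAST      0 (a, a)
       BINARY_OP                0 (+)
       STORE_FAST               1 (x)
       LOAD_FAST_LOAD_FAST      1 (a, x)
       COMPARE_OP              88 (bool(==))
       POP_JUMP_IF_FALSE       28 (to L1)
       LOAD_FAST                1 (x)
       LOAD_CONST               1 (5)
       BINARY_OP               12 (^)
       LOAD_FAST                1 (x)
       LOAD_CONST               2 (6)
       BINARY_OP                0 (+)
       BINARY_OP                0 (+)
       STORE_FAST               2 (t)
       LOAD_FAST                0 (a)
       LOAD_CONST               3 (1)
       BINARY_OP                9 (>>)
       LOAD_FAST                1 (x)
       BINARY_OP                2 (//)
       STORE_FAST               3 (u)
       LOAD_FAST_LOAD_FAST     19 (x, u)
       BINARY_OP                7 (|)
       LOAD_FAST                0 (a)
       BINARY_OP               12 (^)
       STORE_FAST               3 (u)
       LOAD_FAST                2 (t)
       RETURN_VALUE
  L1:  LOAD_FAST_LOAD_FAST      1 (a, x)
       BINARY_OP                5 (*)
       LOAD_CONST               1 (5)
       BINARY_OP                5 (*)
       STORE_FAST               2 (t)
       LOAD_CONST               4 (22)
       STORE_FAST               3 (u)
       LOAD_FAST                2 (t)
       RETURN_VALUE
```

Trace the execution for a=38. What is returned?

LOAD_FAST_LOAD_FAST a,a → push 38,38. Stack: [38, 38]
BINARY_OP + → 38 + 38 = 76. Stack: [76]
STORE_FAST x → x=76. Stack: []
LOAD_FAST_LOAD_FAST a,x → push 38,76. Stack: [38, 76]
COMPARE_OP bool(==) → 38 vs 76 = False. Stack: [False]
POP_JUMP_IF_FALSE → pop False; jump. Stack: []
LOAD_FAST_LOAD_FAST a,x → push 38,76. Stack: [38, 76]
BINARY_OP * → 38 * 76 = 2888. Stack: [2888]
LOAD_CONST → push 5. Stack: [2888, 5]
BINARY_OP * → 2888 * 5 = 14440. Stack: [14440]
STORE_FAST t → t=14440. Stack: []
LOAD_CONST → push 22. Stack: [22]
STORE_FAST u → u=22. Stack: []
LOAD_FAST t → push 14440. Stack: [14440]
RETURN_VALUE → return 14440.

14440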